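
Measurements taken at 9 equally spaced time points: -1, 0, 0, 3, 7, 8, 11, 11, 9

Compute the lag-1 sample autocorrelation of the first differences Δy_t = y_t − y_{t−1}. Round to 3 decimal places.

First differences Δy: 1, 0, 3, 4, 1, 3, 0, -2
Mean of differences = 1.2500
Numerator Σ(Δy_t−Δȳ)(Δy_{t+1}−Δȳ) = 3.6875
Denominator Σ(Δy_t−Δȳ)² = 27.5000
r_1(Δy) = 3.6875 / 27.5000 = 0.134

0.134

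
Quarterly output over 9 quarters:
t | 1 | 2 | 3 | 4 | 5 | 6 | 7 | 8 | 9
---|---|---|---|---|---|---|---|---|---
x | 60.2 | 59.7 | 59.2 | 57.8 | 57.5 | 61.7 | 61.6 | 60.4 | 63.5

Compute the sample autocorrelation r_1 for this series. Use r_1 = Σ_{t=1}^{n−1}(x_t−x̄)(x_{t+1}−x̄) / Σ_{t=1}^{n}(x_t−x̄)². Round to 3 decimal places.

0.282

Mean x̄ = (60.2 + 59.7 + 59.2 + 57.8 + 57.5 + 61.7 + 61.6 + 60.4 + 63.5)/9 = 60.1778
Numerator Σ_{t=1}^{8}(x_t−x̄)(x_{t+1}−x̄) = 8.2917
Denominator Σ(x_t−x̄)² = 29.4356
r_1 = 8.2917 / 29.4356 = 0.282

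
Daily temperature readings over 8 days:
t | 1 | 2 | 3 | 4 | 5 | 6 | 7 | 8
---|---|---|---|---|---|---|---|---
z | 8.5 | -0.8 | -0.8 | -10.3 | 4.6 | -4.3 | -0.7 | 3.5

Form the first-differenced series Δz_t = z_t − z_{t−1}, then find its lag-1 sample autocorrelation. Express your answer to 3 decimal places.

First differences Δz: -9.3, 0.0, -9.5, 14.9, -8.9, 3.6, 4.2
Mean of differences = -0.7143
Numerator Σ(Δz_t−Δz̄)(Δz_{t+1}−Δz̄) = -291.5188
Denominator Σ(Δz_t−Δz̄)² = 504.9886
r_1(Δz) = -291.5188 / 504.9886 = -0.577

-0.577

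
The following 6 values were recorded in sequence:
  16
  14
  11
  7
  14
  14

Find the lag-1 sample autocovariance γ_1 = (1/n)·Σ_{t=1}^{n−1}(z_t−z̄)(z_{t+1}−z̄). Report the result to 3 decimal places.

0.981

Mean z̄ = (16 + 14 + 11 + 7 + 14 + 14)/6 = 12.6667
Deviations: 3.3333, 1.3333, -1.6667, -5.6667, 1.3333, 1.3333
Σ_{t=1}^{5}(z_t−z̄)(z_{t+1}−z̄) = 5.8889
γ_1 = 5.8889 / 6 = 0.981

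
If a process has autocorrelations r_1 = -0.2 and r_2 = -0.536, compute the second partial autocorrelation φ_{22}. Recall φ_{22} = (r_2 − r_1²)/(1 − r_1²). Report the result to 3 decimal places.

-0.600

φ_{22} = (r_2 − r_1²) / (1 − r_1²)
r_1² = (-0.2)² = 0.04
Numerator = -0.536 − 0.0400 = -0.5760; denominator = 1 − 0.0400 = 0.9600
φ_{22} = -0.5760 / 0.9600 = -0.600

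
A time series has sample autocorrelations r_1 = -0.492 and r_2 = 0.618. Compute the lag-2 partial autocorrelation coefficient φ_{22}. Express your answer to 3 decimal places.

0.496

φ_{22} = (r_2 − r_1²) / (1 − r_1²)
r_1² = (-0.492)² = 0.242064
Numerator = 0.618 − 0.2421 = 0.3759; denominator = 1 − 0.2421 = 0.7579
φ_{22} = 0.3759 / 0.7579 = 0.496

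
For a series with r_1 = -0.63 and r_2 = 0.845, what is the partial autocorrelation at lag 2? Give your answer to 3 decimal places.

0.743

φ_{22} = (r_2 − r_1²) / (1 − r_1²)
r_1² = (-0.63)² = 0.3969
Numerator = 0.845 − 0.3969 = 0.4481; denominator = 1 − 0.3969 = 0.6031
φ_{22} = 0.4481 / 0.6031 = 0.743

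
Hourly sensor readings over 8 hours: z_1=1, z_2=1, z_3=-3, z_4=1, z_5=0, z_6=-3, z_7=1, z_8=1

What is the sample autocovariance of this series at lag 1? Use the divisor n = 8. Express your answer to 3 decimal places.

-0.924

Mean z̄ = (1 + 1 − 3 + 1 + 0 − 3 + 1 + 1)/8 = -0.1250
Deviations: 1.1250, 1.1250, -2.8750, 1.1250, 0.1250, -2.8750, 1.1250, 1.1250
Σ_{t=1}^{7}(z_t−z̄)(z_{t+1}−z̄) = -7.3906
γ_1 = -7.3906 / 8 = -0.924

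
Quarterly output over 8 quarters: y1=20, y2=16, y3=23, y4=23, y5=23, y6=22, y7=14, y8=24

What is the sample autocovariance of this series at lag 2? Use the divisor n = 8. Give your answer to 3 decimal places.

Mean ȳ = (20 + 16 + 23 + 23 + 23 + 22 + 14 + 24)/8 = 20.6250
Deviations: -0.6250, -4.6250, 2.3750, 2.3750, 2.3750, 1.3750, -6.6250, 3.3750
Σ_{t=1}^{6}(y_t−ȳ)(y_{t+2}−ȳ) = -14.6563
γ_2 = -14.6563 / 8 = -1.832

-1.832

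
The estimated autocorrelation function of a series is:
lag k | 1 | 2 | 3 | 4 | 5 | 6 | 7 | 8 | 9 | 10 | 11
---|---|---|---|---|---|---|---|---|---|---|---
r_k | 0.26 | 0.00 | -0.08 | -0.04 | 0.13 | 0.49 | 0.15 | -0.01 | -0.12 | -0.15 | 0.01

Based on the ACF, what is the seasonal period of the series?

The largest autocorrelation is r_6 = 0.49; the remaining lags stay at or below 0.26. The elevated value at lag 1 (0.26), dropping to 0.00 at lag 2, reflects decaying short-term dependence rather than seasonality.
The dominant spike at lag 6 indicates a seasonal period of 6.

6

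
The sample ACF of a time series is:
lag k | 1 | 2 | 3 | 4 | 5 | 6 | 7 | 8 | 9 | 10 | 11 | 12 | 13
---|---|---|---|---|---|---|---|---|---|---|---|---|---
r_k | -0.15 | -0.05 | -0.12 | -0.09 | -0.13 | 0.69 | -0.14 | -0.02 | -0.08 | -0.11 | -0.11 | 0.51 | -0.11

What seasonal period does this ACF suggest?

6

The largest autocorrelation is r_6 = 0.69, with a weaker echo at lag 12 (0.51); the remaining lags stay at or below -0.02.
The dominant spike at lag 6 indicates a seasonal period of 6.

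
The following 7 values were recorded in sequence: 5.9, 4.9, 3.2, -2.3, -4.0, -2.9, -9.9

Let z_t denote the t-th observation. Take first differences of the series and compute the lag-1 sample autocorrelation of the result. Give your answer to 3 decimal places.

First differences Δz: -1.0, -1.7, -5.5, -1.7, 1.1, -7.0
Mean of differences = -2.6333
Numerator Σ(Δz_t−Δz̄)(Δz_{t+1}−Δz̄) = -16.6444
Denominator Σ(Δz_t−Δz̄)² = 45.6333
r_1(Δz) = -16.6444 / 45.6333 = -0.365

-0.365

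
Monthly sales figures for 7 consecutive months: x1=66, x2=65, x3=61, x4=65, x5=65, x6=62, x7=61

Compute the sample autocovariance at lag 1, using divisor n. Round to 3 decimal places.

-0.006

Mean x̄ = (66 + 65 + 61 + 65 + 65 + 62 + 61)/7 = 63.5714
Σ_{t=1}^{6}(x_t−x̄)(x_{t+1}−x̄) = -0.0408
γ_1 = -0.0408 / 7 = -0.006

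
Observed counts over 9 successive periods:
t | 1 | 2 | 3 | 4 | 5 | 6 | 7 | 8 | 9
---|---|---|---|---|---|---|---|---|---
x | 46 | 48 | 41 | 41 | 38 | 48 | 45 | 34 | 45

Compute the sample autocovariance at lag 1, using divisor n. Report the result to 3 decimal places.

Mean x̄ = (46 + 48 + 41 + 41 + 38 + 48 + 45 + 34 + 45)/9 = 42.8889
Σ_{t=1}^{8}(x_t−x̄)(x_{t+1}−x̄) = -32.6790
γ_1 = -32.6790 / 9 = -3.631

-3.631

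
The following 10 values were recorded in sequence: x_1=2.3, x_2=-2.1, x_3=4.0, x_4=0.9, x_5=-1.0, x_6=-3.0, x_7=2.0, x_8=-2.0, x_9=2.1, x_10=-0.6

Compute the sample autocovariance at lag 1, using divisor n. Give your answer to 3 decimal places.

-2.329

Mean x̄ = (2.3 − 2.1 + 4.0 + 0.9 − 1.0 − 3.0 + 2.0 − 2.0 + 2.1 − 0.6)/10 = 0.2600
Σ_{t=1}^{9}(x_t−x̄)(x_{t+1}−x̄) = -23.2916
γ_1 = -23.2916 / 10 = -2.329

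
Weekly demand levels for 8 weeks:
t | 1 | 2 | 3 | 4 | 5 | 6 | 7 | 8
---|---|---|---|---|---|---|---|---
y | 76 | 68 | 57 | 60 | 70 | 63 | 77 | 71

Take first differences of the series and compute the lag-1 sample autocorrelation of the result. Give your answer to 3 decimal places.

First differences Δy: -8, -11, 3, 10, -7, 14, -6
Mean of differences = -0.7143
Numerator Σ(Δy_t−Δȳ)(Δy_{t+1}−Δȳ) = -161.0816
Denominator Σ(Δy_t−Δȳ)² = 571.4286
r_1(Δy) = -161.0816 / 571.4286 = -0.282

-0.282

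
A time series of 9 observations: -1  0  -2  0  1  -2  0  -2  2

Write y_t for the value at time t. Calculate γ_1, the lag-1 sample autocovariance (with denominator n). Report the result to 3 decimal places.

Mean ȳ = (-1 + 0 − 2 + 0 + 1 − 2 + 0 − 2 + 2)/9 = -0.4444
Σ_{t=1}^{8}(y_t−ȳ)(y_{t+1}−ȳ) = -8.4198
γ_1 = -8.4198 / 9 = -0.936

-0.936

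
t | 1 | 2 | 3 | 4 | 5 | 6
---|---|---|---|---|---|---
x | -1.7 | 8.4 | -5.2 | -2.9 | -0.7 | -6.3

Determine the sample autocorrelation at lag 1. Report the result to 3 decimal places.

Mean x̄ = (-1.7 + 8.4 − 5.2 − 2.9 − 0.7 − 6.3)/6 = -1.4000
Numerator Σ_{t=1}^{5}(x_t−x̄)(x_{t+1}−x̄) = -38.9600
Denominator Σ(x_t−x̄)² = 137.3200
r_1 = -38.9600 / 137.3200 = -0.284

-0.284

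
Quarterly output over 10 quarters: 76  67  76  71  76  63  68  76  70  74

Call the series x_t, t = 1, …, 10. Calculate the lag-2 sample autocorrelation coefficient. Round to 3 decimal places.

0.048

Mean x̄ = (76 + 67 + 76 + 71 + 76 + 63 + 68 + 76 + 70 + 74)/10 = 71.7000
Numerator Σ_{t=1}^{8}(x_t−x̄)(x_{t+2}−x̄) = 9.2200
Denominator Σ(x_t−x̄)² = 194.1000
r_2 = 9.2200 / 194.1000 = 0.048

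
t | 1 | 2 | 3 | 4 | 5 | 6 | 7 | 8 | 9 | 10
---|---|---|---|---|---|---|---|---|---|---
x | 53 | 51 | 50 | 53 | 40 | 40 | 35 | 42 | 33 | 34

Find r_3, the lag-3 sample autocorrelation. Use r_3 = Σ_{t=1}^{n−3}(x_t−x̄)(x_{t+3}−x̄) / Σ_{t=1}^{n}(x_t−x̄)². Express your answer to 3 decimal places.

Mean x̄ = (53 + 51 + 50 + 53 + 40 + 40 + 35 + 42 + 33 + 34)/10 = 43.1000
Σ(x_t−x̄)(x_{t+3}−x̄) = (98.0100) + (-24.4900) + (-21.3900) + (-80.1900) + (3.4100) + (31.3100) + (73.7100) = 80.3700
Denominator Σ(x_t−x̄)² = 576.9000
r_3 = 80.3700 / 576.9000 = 0.139

0.139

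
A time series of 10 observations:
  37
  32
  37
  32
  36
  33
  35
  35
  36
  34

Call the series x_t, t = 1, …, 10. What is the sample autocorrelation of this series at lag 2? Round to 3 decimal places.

Mean x̄ = (37 + 32 + 37 + 32 + 36 + 33 + 35 + 35 + 36 + 34)/10 = 34.7000
Numerator Σ_{t=1}^{8}(x_t−x̄)(x_{t+2}−x̄) = 20.2200
Denominator Σ(x_t−x̄)² = 32.1000
r_2 = 20.2200 / 32.1000 = 0.630

0.630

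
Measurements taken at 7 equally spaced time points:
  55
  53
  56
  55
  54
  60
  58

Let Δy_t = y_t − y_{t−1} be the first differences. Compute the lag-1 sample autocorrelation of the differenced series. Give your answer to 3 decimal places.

-0.556

First differences Δy: -2, 3, -1, -1, 6, -2
Mean of differences = 0.5000
Numerator Σ(Δy_t−Δȳ)(Δy_{t+1}−Δȳ) = -29.7500
Denominator Σ(Δy_t−Δȳ)² = 53.5000
r_1(Δy) = -29.7500 / 53.5000 = -0.556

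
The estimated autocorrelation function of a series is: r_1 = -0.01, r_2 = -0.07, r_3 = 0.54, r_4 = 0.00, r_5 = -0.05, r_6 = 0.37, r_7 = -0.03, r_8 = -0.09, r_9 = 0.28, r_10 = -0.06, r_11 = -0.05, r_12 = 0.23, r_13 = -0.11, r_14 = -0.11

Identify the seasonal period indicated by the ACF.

The largest autocorrelation is r_3 = 0.54, with weaker echoes at lags 6 (0.37), 9 (0.28) and 12 (0.23); the remaining lags stay at or below 0.00.
The dominant spike at lag 3 indicates a seasonal period of 3.

3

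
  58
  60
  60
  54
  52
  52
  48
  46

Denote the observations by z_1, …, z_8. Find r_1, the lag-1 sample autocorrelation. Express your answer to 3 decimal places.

Mean z̄ = (58 + 60 + 60 + 54 + 52 + 52 + 48 + 46)/8 = 53.7500
Deviations from mean: 4.2500, 6.2500, 6.2500, 0.2500, -1.7500, -1.7500, -5.7500, -7.7500
Numerator Σ_{t=1}^{7}(z_t−z̄)(z_{t+1}−z̄) = 124.4375
Denominator Σ(z_t−z̄)² = 195.5000
r_1 = 124.4375 / 195.5000 = 0.637

0.637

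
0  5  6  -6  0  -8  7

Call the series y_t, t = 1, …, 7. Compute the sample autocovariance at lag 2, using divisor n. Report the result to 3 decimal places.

2.478

Mean ȳ = (0 + 5 + 6 − 6 + 0 − 8 + 7)/7 = 0.5714
Σ_{t=1}^{5}(y_t−ȳ)(y_{t+2}−ȳ) = 17.3469
γ_2 = 17.3469 / 7 = 2.478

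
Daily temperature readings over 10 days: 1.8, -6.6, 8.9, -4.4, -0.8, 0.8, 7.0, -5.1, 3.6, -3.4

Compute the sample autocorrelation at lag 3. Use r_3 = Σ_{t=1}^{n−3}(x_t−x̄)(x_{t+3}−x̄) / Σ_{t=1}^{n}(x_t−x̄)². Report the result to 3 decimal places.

Mean x̄ = (1.8 − 6.6 + 8.9 − 4.4 − 0.8 + 0.8 + 7.0 − 5.1 + 3.6 − 3.4)/10 = 0.1800
Σ(x_t−x̄)(x_{t+3}−x̄) = (-7.4196) + (6.6444) + (5.4064) + (-31.2356) + (5.1744) + (2.1204) + (-24.4156) = -43.7252
Denominator Σ(x_t−x̄)² = 245.8560
r_3 = -43.7252 / 245.8560 = -0.178

-0.178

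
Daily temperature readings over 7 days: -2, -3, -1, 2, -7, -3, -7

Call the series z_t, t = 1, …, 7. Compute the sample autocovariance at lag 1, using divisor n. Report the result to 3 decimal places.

Mean z̄ = (-2 − 3 − 1 + 2 − 7 − 3 − 7)/7 = -3.0000
Deviations: 1.0000, 0.0000, 2.0000, 5.0000, -4.0000, 0.0000, -4.0000
Σ_{t=1}^{6}(z_t−z̄)(z_{t+1}−z̄) = -10.0000
γ_1 = -10.0000 / 7 = -1.429

-1.429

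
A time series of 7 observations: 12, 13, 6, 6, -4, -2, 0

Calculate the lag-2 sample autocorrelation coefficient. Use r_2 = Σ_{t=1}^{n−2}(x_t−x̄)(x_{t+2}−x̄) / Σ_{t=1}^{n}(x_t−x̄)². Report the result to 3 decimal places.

Mean x̄ = (12 + 13 + 6 + 6 − 4 − 2 + 0)/7 = 4.4286
Deviations from mean: 7.5714, 8.5714, 1.5714, 1.5714, -8.4286, -6.4286, -4.4286
Σ(x_t−x̄)(x_{t+2}−x̄) = (11.8980) + (13.4694) + (-13.2449) + (-10.1020) + (37.3265) = 39.3469
Denominator Σ(x_t−x̄)² = 267.7143
r_2 = 39.3469 / 267.7143 = 0.147

0.147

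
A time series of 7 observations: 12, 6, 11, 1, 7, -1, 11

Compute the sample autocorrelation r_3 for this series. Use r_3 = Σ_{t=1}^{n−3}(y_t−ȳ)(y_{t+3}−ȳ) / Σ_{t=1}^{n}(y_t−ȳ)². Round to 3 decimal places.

-0.559

Mean ȳ = (12 + 6 + 11 + 1 + 7 − 1 + 11)/7 = 6.7143
Deviations from mean: 5.2857, -0.7143, 4.2857, -5.7143, 0.2857, -7.7143, 4.2857
Σ(y_t−ȳ)(y_{t+3}−ȳ) = (-30.2041) + (-0.2041) + (-33.0612) + (-24.4898) = -87.9592
Denominator Σ(y_t−ȳ)² = 157.4286
r_3 = -87.9592 / 157.4286 = -0.559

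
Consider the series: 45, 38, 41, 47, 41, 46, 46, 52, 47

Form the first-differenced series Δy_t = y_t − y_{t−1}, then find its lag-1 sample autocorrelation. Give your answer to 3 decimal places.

First differences Δy: -7, 3, 6, -6, 5, 0, 6, -5
Mean of differences = 0.2500
Numerator Σ(Δy_t−Δȳ)(Δy_{t+1}−Δȳ) = -102.5625
Denominator Σ(Δy_t−Δȳ)² = 215.5000
r_1(Δy) = -102.5625 / 215.5000 = -0.476

-0.476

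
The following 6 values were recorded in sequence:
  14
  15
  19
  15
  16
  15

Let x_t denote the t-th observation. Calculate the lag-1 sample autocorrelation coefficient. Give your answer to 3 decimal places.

Mean x̄ = (14 + 15 + 19 + 15 + 16 + 15)/6 = 15.6667
Deviations from mean: -1.6667, -0.6667, 3.3333, -0.6667, 0.3333, -0.6667
Σ(x_t−x̄)(x_{t+1}−x̄) = (1.1111) + (-2.2222) + (-2.2222) + (-0.2222) + (-0.2222) = -3.7778
Denominator Σ(x_t−x̄)² = 15.3333
r_1 = -3.7778 / 15.3333 = -0.246

-0.246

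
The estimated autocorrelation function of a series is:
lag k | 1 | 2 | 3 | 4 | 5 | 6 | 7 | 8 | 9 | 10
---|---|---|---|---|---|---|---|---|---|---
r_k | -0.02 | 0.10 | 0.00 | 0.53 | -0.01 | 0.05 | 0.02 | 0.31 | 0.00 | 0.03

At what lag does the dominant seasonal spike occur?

The largest autocorrelation is r_4 = 0.53, with a weaker echo at lag 8 (0.31); the remaining lags stay at or below 0.10.
The dominant spike at lag 4 indicates a seasonal period of 4.

4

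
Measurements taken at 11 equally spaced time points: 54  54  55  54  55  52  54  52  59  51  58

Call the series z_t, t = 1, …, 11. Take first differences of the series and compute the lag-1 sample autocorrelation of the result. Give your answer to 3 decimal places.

-0.776

First differences Δz: 0, 1, -1, 1, -3, 2, -2, 7, -8, 7
Mean of differences = 0.4000
Numerator Σ(Δz_t−Δz̄)(Δz_{t+1}−Δz̄) = -139.9600
Denominator Σ(Δz_t−Δz̄)² = 180.4000
r_1(Δz) = -139.9600 / 180.4000 = -0.776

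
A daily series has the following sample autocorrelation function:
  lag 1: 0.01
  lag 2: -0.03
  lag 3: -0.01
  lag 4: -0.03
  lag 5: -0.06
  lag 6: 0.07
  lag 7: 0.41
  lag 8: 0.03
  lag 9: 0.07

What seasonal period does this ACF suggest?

7

The largest autocorrelation is r_7 = 0.41; the remaining lags stay at or below 0.07.
The dominant spike at lag 7 indicates a seasonal period of 7.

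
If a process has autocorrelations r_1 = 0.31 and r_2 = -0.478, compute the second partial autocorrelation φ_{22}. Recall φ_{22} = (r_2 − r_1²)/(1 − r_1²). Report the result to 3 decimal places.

-0.635

φ_{22} = (r_2 − r_1²) / (1 − r_1²)
r_1² = (0.31)² = 0.0961
Numerator = -0.478 − 0.0961 = -0.5741; denominator = 1 − 0.0961 = 0.9039
φ_{22} = -0.5741 / 0.9039 = -0.635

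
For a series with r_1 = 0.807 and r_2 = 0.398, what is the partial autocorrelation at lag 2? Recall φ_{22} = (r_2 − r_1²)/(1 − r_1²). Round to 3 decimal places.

-0.726

φ_{22} = (r_2 − r_1²) / (1 − r_1²)
r_1² = (0.807)² = 0.651249
Numerator = 0.398 − 0.6512 = -0.2532; denominator = 1 − 0.6512 = 0.3488
φ_{22} = -0.2532 / 0.3488 = -0.726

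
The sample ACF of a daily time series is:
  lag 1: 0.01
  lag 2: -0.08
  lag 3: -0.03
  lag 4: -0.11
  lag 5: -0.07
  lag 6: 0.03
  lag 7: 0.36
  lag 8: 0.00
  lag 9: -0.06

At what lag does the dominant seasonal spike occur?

7

The largest autocorrelation is r_7 = 0.36; the remaining lags stay at or below 0.03.
The dominant spike at lag 7 indicates a seasonal period of 7.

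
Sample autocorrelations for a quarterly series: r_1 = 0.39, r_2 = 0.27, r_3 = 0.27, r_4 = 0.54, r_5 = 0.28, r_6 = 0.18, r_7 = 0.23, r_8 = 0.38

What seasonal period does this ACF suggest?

4

The largest autocorrelation is r_4 = 0.54; the remaining lags stay at or below 0.39. The elevated value at lag 1 (0.39), dropping to 0.27 at lag 2, reflects decaying short-term dependence rather than seasonality.
The dominant spike at lag 4 indicates a seasonal period of 4.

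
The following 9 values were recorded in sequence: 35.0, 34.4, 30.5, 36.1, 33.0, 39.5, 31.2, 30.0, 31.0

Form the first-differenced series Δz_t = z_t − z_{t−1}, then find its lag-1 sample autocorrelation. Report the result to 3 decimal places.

-0.622

First differences Δz: -0.6, -3.9, 5.6, -3.1, 6.5, -8.3, -1.2, 1.0
Mean of differences = -0.5000
Numerator Σ(Δz_t−Δz̄)(Δz_{t+1}−Δz̄) = -104.6500
Denominator Σ(Δz_t−Δz̄)² = 168.1200
r_1(Δz) = -104.6500 / 168.1200 = -0.622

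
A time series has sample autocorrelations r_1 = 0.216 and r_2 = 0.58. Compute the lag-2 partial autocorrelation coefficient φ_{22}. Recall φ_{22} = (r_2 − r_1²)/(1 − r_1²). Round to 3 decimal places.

φ_{22} = (r_2 − r_1²) / (1 − r_1²)
r_1² = (0.216)² = 0.046656
Numerator = 0.58 − 0.0467 = 0.5333; denominator = 1 − 0.0467 = 0.9533
φ_{22} = 0.5333 / 0.9533 = 0.559

0.559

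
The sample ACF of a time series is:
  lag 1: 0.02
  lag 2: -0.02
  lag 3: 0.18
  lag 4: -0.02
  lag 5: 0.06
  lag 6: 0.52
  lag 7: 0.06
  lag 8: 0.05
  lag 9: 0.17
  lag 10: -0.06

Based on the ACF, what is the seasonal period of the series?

The largest autocorrelation is r_6 = 0.52; the remaining lags stay at or below 0.18.
The dominant spike at lag 6 indicates a seasonal period of 6.

6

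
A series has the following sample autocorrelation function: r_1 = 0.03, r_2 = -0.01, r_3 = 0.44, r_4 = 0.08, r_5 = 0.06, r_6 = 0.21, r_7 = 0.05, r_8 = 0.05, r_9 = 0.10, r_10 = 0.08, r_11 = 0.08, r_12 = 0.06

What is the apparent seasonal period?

3

The largest autocorrelation is r_3 = 0.44, with a weaker echo at lag 6 (0.21); the remaining lags stay at or below 0.10.
The dominant spike at lag 3 indicates a seasonal period of 3.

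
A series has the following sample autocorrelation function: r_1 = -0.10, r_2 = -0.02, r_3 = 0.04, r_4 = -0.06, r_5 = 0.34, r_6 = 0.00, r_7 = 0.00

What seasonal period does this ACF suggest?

The largest autocorrelation is r_5 = 0.34; the remaining lags stay at or below 0.04.
The dominant spike at lag 5 indicates a seasonal period of 5.

5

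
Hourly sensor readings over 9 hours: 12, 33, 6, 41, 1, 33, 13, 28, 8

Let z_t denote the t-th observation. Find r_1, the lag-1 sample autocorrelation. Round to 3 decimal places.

Mean z̄ = (12 + 33 + 6 + 41 + 1 + 33 + 13 + 28 + 8)/9 = 19.4444
Numerator Σ_{t=1}^{8}(z_t−z̄)(z_{t+1}−z̄) = -1460.9753
Denominator Σ(z_t−z̄)² = 1654.2222
r_1 = -1460.9753 / 1654.2222 = -0.883

-0.883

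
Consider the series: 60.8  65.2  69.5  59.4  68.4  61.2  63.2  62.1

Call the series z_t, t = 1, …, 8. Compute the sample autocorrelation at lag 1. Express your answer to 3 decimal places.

Mean z̄ = (60.8 + 65.2 + 69.5 + 59.4 + 68.4 + 61.2 + 63.2 + 62.1)/8 = 63.7250
Deviations from mean: -2.9250, 1.4750, 5.7750, -4.3250, 4.6750, -2.5250, -0.5250, -1.6250
Numerator Σ_{t=1}^{7}(z_t−z̄)(z_{t+1}−z̄) = -50.6181
Denominator Σ(z_t−z̄)² = 93.9350
r_1 = -50.6181 / 93.9350 = -0.539

-0.539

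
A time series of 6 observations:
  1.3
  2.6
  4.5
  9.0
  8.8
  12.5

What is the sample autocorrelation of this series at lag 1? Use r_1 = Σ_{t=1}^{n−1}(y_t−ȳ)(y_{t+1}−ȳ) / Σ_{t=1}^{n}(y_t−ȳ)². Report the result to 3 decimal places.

0.454

Mean ȳ = (1.3 + 2.6 + 4.5 + 9.0 + 8.8 + 12.5)/6 = 6.4500
Σ(y_t−ȳ)(y_{t+1}−ȳ) = (19.8275) + (7.5075) + (-4.9725) + (5.9925) + (14.2175) = 42.5725
Denominator Σ(y_t−ȳ)² = 93.7750
r_1 = 42.5725 / 93.7750 = 0.454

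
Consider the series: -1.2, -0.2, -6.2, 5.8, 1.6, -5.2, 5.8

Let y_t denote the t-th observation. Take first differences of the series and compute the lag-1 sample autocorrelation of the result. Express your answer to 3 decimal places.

-0.476

First differences Δy: 1.0, -6.0, 12.0, -4.2, -6.8, 11.0
Mean of differences = 1.1667
Numerator Σ(Δy_t−Δȳ)(Δy_{t+1}−Δȳ) = -170.1678
Denominator Σ(Δy_t−Δȳ)² = 357.7133
r_1(Δy) = -170.1678 / 357.7133 = -0.476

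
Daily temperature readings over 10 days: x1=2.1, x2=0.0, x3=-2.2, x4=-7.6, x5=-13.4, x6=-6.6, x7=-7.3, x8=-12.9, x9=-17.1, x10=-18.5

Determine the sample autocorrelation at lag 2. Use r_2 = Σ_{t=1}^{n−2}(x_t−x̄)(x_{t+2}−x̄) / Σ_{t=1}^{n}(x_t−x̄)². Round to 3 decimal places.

Mean x̄ = (2.1 + 0.0 − 2.2 − 7.6 − 13.4 − 6.6 − 7.3 − 12.9 − 17.1 − 18.5)/10 = -8.3500
Numerator Σ_{t=1}^{8}(x_t−x̄)(x_{t+2}−x̄) = 64.5150
Denominator Σ(x_t−x̄)² = 447.2650
r_2 = 64.5150 / 447.2650 = 0.144

0.144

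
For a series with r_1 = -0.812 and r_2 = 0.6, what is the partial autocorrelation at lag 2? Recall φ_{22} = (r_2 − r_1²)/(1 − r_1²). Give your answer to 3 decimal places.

-0.174

φ_{22} = (r_2 − r_1²) / (1 − r_1²)
r_1² = (-0.812)² = 0.659344
Numerator = 0.6 − 0.6593 = -0.0593; denominator = 1 − 0.6593 = 0.3407
φ_{22} = -0.0593 / 0.3407 = -0.174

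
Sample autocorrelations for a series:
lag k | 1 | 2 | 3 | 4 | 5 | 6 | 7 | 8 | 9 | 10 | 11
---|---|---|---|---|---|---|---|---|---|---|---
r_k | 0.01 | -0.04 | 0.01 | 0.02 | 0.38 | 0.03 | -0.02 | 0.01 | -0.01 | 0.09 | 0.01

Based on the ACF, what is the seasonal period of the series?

The largest autocorrelation is r_5 = 0.38; the remaining lags stay at or below 0.09.
The dominant spike at lag 5 indicates a seasonal period of 5.

5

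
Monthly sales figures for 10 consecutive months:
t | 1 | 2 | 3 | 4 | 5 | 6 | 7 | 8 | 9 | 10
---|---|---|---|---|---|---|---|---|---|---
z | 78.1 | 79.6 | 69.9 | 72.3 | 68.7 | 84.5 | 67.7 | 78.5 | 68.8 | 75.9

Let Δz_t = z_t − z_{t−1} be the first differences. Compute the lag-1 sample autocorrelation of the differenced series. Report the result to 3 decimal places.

First differences Δz: 1.5, -9.7, 2.4, -3.6, 15.8, -16.8, 10.8, -9.7, 7.1
Mean of differences = -0.2444
Numerator Σ(Δz_t−Δz̄)(Δz_{t+1}−Δz̄) = -726.5598
Denominator Σ(Δz_t−Δz̄)² = 907.5422
r_1(Δz) = -726.5598 / 907.5422 = -0.801

-0.801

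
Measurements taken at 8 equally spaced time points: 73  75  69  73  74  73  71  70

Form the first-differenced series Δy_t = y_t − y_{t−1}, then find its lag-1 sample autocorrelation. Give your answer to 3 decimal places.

-0.501

First differences Δy: 2, -6, 4, 1, -1, -2, -1
Mean of differences = -0.4286
Numerator Σ(Δy_t−Δȳ)(Δy_{t+1}−Δȳ) = -30.8980
Denominator Σ(Δy_t−Δȳ)² = 61.7143
r_1(Δy) = -30.8980 / 61.7143 = -0.501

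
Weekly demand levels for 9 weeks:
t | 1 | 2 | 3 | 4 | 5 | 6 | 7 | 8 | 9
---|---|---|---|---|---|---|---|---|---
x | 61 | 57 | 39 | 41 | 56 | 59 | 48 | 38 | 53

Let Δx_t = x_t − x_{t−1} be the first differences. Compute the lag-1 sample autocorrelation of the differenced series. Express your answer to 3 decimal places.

0.018

First differences Δx: -4, -18, 2, 15, 3, -11, -10, 15
Mean of differences = -1.0000
Numerator Σ(Δx_t−Δx̄)(Δx_{t+1}−Δx̄) = 18.0000
Denominator Σ(Δx_t−Δx̄)² = 1016.0000
r_1(Δx) = 18.0000 / 1016.0000 = 0.018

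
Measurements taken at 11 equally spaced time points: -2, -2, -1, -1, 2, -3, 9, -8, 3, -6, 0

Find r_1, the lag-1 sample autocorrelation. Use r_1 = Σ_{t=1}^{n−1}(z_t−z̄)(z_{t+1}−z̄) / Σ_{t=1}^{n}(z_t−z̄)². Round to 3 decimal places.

Mean z̄ = (-2 − 2 − 1 − 1 + 2 − 3 + 9 − 8 + 3 − 6 + 0)/11 = -0.8182
Numerator Σ_{t=1}^{10}(z_t−z̄)(z_{t+1}−z̄) = -148.3967
Denominator Σ(z_t−z̄)² = 205.6364
r_1 = -148.3967 / 205.6364 = -0.722

-0.722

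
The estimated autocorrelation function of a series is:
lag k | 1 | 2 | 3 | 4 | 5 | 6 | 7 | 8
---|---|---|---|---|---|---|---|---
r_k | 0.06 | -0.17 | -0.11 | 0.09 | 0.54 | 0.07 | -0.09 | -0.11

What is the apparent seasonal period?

5

The largest autocorrelation is r_5 = 0.54; the remaining lags stay at or below 0.09.
The dominant spike at lag 5 indicates a seasonal period of 5.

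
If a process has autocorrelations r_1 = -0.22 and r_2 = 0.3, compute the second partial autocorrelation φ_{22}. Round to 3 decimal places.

φ_{22} = (r_2 − r_1²) / (1 − r_1²)
r_1² = (-0.22)² = 0.0484
Numerator = 0.3 − 0.0484 = 0.2516; denominator = 1 − 0.0484 = 0.9516
φ_{22} = 0.2516 / 0.9516 = 0.264

0.264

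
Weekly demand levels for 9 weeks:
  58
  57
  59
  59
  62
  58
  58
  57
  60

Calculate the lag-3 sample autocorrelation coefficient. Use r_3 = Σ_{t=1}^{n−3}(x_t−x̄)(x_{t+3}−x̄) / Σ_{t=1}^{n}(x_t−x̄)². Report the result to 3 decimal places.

Mean x̄ = (58 + 57 + 59 + 59 + 62 + 58 + 58 + 57 + 60)/9 = 58.6667
Σ(x_t−x̄)(x_{t+3}−x̄) = (-0.2222) + (-5.5556) + (-0.2222) + (-0.2222) + (-5.5556) + (-0.8889) = -12.6667
Denominator Σ(x_t−x̄)² = 20.0000
r_3 = -12.6667 / 20.0000 = -0.633

-0.633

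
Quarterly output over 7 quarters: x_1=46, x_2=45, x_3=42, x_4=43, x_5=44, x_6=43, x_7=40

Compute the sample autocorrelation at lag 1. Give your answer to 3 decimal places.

Mean x̄ = (46 + 45 + 42 + 43 + 44 + 43 + 40)/7 = 43.2857
Deviations from mean: 2.7143, 1.7143, -1.2857, -0.2857, 0.7143, -0.2857, -3.2857
Σ(x_t−x̄)(x_{t+1}−x̄) = (4.6531) + (-2.2041) + (0.3673) + (-0.2041) + (-0.2041) + (0.9388) = 3.3469
Denominator Σ(x_t−x̄)² = 23.4286
r_1 = 3.3469 / 23.4286 = 0.143

0.143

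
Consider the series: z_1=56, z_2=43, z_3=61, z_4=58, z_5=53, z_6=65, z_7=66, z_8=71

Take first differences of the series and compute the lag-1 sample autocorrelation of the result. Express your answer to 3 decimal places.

First differences Δz: -13, 18, -3, -5, 12, 1, 5
Mean of differences = 2.1429
Numerator Σ(Δz_t−Δz̄)(Δz_{t+1}−Δz̄) = -369.8776
Denominator Σ(Δz_t−Δz̄)² = 664.8571
r_1(Δz) = -369.8776 / 664.8571 = -0.556

-0.556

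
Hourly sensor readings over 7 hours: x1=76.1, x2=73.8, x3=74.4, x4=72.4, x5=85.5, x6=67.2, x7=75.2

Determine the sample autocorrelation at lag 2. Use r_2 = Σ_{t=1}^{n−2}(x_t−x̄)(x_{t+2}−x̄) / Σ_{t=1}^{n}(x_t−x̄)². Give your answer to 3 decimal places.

0.105

Mean x̄ = (76.1 + 73.8 + 74.4 + 72.4 + 85.5 + 67.2 + 75.2)/7 = 74.9429
Σ(x_t−x̄)(x_{t+2}−x̄) = (-0.6282) + (2.9061) + (-5.7310) + (19.6890) + (2.7147) = 18.9506
Denominator Σ(x_t−x̄)² = 180.8771
r_2 = 18.9506 / 180.8771 = 0.105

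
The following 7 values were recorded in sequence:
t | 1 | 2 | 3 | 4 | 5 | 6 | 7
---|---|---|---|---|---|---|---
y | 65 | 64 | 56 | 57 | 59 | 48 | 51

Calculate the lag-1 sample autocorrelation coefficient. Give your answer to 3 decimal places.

0.362

Mean ȳ = (65 + 64 + 56 + 57 + 59 + 48 + 51)/7 = 57.1429
Deviations from mean: 7.8571, 6.8571, -1.1429, -0.1429, 1.8571, -9.1429, -6.1429
Σ(y_t−ȳ)(y_{t+1}−ȳ) = (53.8776) + (-7.8367) + (0.1633) + (-0.2653) + (-16.9796) + (56.1633) = 85.1224
Denominator Σ(y_t−ȳ)² = 234.8571
r_1 = 85.1224 / 234.8571 = 0.362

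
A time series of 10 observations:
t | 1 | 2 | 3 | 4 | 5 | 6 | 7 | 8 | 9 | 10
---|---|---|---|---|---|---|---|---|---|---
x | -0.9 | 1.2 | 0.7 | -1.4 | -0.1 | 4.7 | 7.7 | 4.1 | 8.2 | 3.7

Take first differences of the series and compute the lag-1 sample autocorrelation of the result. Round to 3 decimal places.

-0.331

First differences Δx: 2.1, -0.5, -2.1, 1.3, 4.8, 3.0, -3.6, 4.1, -4.5
Mean of differences = 0.5111
Numerator Σ(Δx_t−Δx̄)(Δx_{t+1}−Δx̄) = -29.9390
Denominator Σ(Δx_t−Δx̄)² = 90.4689
r_1(Δx) = -29.9390 / 90.4689 = -0.331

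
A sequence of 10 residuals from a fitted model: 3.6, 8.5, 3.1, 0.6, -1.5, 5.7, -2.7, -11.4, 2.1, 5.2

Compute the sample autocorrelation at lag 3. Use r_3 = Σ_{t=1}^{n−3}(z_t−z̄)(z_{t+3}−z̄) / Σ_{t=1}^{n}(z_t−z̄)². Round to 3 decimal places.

0.044

Mean z̄ = (3.6 + 8.5 + 3.1 + 0.6 − 1.5 + 5.7 − 2.7 − 11.4 + 2.1 + 5.2)/10 = 1.3200
Numerator Σ_{t=1}^{7}(z_t−z̄)(z_{t+3}−z̄) = 12.4908
Denominator Σ(z_t−z̄)² = 281.1960
r_3 = 12.4908 / 281.1960 = 0.044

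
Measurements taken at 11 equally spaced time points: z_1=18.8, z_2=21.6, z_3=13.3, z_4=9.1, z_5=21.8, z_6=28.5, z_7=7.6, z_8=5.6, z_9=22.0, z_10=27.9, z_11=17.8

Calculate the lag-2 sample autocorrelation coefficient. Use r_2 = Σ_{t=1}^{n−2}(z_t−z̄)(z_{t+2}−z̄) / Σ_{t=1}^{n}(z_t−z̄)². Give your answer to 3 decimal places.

-0.796

Mean z̄ = (18.8 + 21.6 + 13.3 + 9.1 + 21.8 + 28.5 + 7.6 + 5.6 + 22.0 + 27.9 + 17.8)/11 = 17.6364
Numerator Σ_{t=1}^{9}(z_t−z̄)(z_{t+2}−z̄) = -488.8363
Denominator Σ(z_t−z̄)² = 614.1055
r_2 = -488.8363 / 614.1055 = -0.796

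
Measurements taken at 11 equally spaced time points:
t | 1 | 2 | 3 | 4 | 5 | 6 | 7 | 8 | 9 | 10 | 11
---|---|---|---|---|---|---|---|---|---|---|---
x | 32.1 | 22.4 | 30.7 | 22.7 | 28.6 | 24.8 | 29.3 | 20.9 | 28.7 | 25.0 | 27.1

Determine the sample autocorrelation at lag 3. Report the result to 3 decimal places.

-0.524

Mean x̄ = (32.1 + 22.4 + 30.7 + 22.7 + 28.6 + 24.8 + 29.3 + 20.9 + 28.7 + 25.0 + 27.1)/11 = 26.5727
Numerator Σ_{t=1}^{8}(x_t−x̄)(x_{t+3}−x̄) = -70.2950
Denominator Σ(x_t−x̄)² = 134.1418
r_3 = -70.2950 / 134.1418 = -0.524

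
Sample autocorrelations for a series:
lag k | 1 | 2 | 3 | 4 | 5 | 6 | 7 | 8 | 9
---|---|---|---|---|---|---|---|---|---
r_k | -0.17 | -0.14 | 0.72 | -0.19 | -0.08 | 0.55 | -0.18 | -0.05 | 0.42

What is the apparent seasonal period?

3

The largest autocorrelation is r_3 = 0.72, with weaker echoes at lags 6 (0.55) and 9 (0.42); the remaining lags stay at or below -0.05.
The dominant spike at lag 3 indicates a seasonal period of 3.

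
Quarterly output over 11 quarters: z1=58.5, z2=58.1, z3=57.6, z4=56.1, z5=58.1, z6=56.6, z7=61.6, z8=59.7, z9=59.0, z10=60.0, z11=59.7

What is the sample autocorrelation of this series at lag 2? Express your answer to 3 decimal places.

0.252

Mean z̄ = (58.5 + 58.1 + 57.6 + 56.1 + 58.1 + 56.6 + 61.6 + 59.7 + 59.0 + 60.0 + 59.7)/11 = 58.6364
Numerator Σ_{t=1}^{9}(z_t−z̄)(z_{t+2}−z̄) = 6.3819
Denominator Σ(z_t−z̄)² = 25.2855
r_2 = 6.3819 / 25.2855 = 0.252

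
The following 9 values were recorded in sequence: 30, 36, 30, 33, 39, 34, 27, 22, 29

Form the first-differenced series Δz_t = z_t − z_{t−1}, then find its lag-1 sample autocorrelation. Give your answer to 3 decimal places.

-0.124

First differences Δz: 6, -6, 3, 6, -5, -7, -5, 7
Mean of differences = -0.1250
Numerator Σ(Δz_t−Δz̄)(Δz_{t+1}−Δz̄) = -32.7656
Denominator Σ(Δz_t−Δz̄)² = 264.8750
r_1(Δz) = -32.7656 / 264.8750 = -0.124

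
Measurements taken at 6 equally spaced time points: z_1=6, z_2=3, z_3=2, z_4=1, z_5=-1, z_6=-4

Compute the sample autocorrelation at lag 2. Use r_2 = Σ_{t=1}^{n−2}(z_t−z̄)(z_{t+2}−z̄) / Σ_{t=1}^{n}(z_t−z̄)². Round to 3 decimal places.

0.047

Mean z̄ = (6 + 3 + 2 + 1 − 1 − 4)/6 = 1.1667
Deviations from mean: 4.8333, 1.8333, 0.8333, -0.1667, -2.1667, -5.1667
Σ(z_t−z̄)(z_{t+2}−z̄) = (4.0278) + (-0.3056) + (-1.8056) + (0.8611) = 2.7778
Denominator Σ(z_t−z̄)² = 58.8333
r_2 = 2.7778 / 58.8333 = 0.047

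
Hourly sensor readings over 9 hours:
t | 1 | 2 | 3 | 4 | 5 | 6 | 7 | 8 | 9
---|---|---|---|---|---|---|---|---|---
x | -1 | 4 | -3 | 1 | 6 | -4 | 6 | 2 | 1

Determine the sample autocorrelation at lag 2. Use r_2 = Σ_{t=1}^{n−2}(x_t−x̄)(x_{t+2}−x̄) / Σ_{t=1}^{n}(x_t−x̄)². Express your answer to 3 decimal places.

Mean x̄ = (-1 + 4 − 3 + 1 + 6 − 4 + 6 + 2 + 1)/9 = 1.3333
Numerator Σ_{t=1}^{7}(x_t−x̄)(x_{t+2}−x̄) = 7.4444
Denominator Σ(x_t−x̄)² = 104.0000
r_2 = 7.4444 / 104.0000 = 0.072

0.072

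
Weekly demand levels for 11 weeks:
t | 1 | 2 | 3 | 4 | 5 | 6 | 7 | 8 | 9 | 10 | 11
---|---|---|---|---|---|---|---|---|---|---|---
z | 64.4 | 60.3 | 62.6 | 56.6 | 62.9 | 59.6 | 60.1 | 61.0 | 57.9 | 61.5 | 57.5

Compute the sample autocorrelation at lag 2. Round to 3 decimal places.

0.430

Mean z̄ = (64.4 + 60.3 + 62.6 + 56.6 + 62.9 + 59.6 + 60.1 + 61.0 + 57.9 + 61.5 + 57.5)/11 = 60.4000
Numerator Σ_{t=1}^{9}(z_t−z̄)(z_{t+2}−z̄) = 25.1500
Denominator Σ(z_t−z̄)² = 58.5000
r_2 = 25.1500 / 58.5000 = 0.430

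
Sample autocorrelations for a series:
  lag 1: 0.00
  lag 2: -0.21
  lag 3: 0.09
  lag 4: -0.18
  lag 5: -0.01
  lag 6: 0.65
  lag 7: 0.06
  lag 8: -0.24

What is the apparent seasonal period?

The largest autocorrelation is r_6 = 0.65; the remaining lags stay at or below 0.09.
The dominant spike at lag 6 indicates a seasonal period of 6.

6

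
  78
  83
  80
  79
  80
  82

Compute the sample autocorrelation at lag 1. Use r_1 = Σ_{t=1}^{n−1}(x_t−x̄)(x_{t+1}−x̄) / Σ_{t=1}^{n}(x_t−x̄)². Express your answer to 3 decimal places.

-0.391

Mean x̄ = (78 + 83 + 80 + 79 + 80 + 82)/6 = 80.3333
Deviations from mean: -2.3333, 2.6667, -0.3333, -1.3333, -0.3333, 1.6667
Σ(x_t−x̄)(x_{t+1}−x̄) = (-6.2222) + (-0.8889) + (0.4444) + (0.4444) + (-0.5556) = -6.7778
Denominator Σ(x_t−x̄)² = 17.3333
r_1 = -6.7778 / 17.3333 = -0.391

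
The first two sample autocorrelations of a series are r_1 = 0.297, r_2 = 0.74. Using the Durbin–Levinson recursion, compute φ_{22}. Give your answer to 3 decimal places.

0.715

φ_{22} = (r_2 − r_1²) / (1 − r_1²)
r_1² = (0.297)² = 0.088209
Numerator = 0.74 − 0.0882 = 0.6518; denominator = 1 − 0.0882 = 0.9118
φ_{22} = 0.6518 / 0.9118 = 0.715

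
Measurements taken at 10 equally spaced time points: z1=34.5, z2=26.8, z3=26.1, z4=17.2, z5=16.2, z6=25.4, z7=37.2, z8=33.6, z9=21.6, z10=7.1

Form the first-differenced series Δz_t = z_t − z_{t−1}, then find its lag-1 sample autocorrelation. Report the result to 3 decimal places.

First differences Δz: -7.7, -0.7, -8.9, -1.0, 9.2, 11.8, -3.6, -12.0, -14.5
Mean of differences = -3.0444
Numerator Σ(Δz_t−Δz̄)(Δz_{t+1}−Δz̄) = 269.5002
Denominator Σ(Δz_t−Δz̄)² = 647.6622
r_1(Δz) = 269.5002 / 647.6622 = 0.416

0.416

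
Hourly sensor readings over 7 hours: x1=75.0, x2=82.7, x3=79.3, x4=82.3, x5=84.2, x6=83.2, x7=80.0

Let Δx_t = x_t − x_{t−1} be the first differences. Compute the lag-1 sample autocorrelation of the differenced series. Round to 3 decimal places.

-0.337

First differences Δx: 7.7, -3.4, 3.0, 1.9, -1.0, -3.2
Mean of differences = 0.8333
Numerator Σ(Δx_t−Δx̄)(Δx_{t+1}−Δx̄) = -30.4911
Denominator Σ(Δx_t−Δx̄)² = 90.5333
r_1(Δx) = -30.4911 / 90.5333 = -0.337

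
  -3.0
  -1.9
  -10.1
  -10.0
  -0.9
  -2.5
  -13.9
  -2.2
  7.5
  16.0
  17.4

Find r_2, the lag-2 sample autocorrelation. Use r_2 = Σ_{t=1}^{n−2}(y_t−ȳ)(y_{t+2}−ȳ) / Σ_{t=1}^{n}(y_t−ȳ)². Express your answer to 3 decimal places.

Mean ȳ = (-3.0 − 1.9 − 10.1 − 10.0 − 0.9 − 2.5 − 13.9 − 2.2 + 7.5 + 16.0 + 17.4)/11 = -0.3273
Numerator Σ_{t=1}^{9}(y_t−ȳ)(y_{t+2}−ȳ) = 81.7303
Denominator Σ(y_t−ȳ)² = 1033.5618
r_2 = 81.7303 / 1033.5618 = 0.079

0.079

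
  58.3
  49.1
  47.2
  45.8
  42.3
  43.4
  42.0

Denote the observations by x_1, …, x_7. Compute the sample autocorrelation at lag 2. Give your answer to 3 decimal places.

0.134

Mean x̄ = (58.3 + 49.1 + 47.2 + 45.8 + 42.3 + 43.4 + 42.0)/7 = 46.8714
Deviations from mean: 11.4286, 2.2286, 0.3286, -1.0714, -4.5714, -3.4714, -4.8714
Numerator Σ_{t=1}^{5}(x_t−x̄)(x_{t+2}−x̄) = 25.8541
Denominator Σ(x_t−x̄)² = 193.5143
r_2 = 25.8541 / 193.5143 = 0.134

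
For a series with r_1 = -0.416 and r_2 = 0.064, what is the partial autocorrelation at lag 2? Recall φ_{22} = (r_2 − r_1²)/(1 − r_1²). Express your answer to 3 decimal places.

-0.132

φ_{22} = (r_2 − r_1²) / (1 − r_1²)
r_1² = (-0.416)² = 0.173056
Numerator = 0.064 − 0.1731 = -0.1091; denominator = 1 − 0.1731 = 0.8269
φ_{22} = -0.1091 / 0.8269 = -0.132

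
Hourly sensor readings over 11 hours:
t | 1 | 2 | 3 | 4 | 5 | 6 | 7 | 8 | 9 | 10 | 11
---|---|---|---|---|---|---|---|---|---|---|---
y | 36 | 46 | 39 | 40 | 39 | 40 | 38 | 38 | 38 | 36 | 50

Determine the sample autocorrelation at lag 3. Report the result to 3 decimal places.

-0.088

Mean ȳ = (36 + 46 + 39 + 40 + 39 + 40 + 38 + 38 + 38 + 36 + 50)/11 = 40.0000
Numerator Σ_{t=1}^{8}(y_t−ȳ)(y_{t+3}−ȳ) = -16.0000
Denominator Σ(y_t−ȳ)² = 182.0000
r_3 = -16.0000 / 182.0000 = -0.088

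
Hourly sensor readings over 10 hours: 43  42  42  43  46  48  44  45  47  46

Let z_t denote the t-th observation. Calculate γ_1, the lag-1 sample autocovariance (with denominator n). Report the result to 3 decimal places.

1.964

Mean z̄ = (43 + 42 + 42 + 43 + 46 + 48 + 44 + 45 + 47 + 46)/10 = 44.6000
Σ_{t=1}^{9}(z_t−z̄)(z_{t+1}−z̄) = 19.6400
γ_1 = 19.6400 / 10 = 1.964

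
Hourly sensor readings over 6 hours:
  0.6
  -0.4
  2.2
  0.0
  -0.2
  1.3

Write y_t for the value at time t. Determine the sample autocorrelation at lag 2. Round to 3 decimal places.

Mean ȳ = (0.6 − 0.4 + 2.2 + 0.0 − 0.2 + 1.3)/6 = 0.5833
Σ(y_t−ȳ)(y_{t+2}−ȳ) = (0.0269) + (0.5736) + (-1.2664) + (-0.4181) = -1.0839
Denominator Σ(y_t−ȳ)² = 5.0483
r_2 = -1.0839 / 5.0483 = -0.215

-0.215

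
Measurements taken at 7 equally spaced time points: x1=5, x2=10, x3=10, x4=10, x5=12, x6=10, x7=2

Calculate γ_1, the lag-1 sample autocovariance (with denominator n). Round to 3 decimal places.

0.096

Mean x̄ = (5 + 10 + 10 + 10 + 12 + 10 + 2)/7 = 8.4286
Deviations: -3.4286, 1.5714, 1.5714, 1.5714, 3.5714, 1.5714, -6.4286
Σ_{t=1}^{6}(x_t−x̄)(x_{t+1}−x̄) = 0.6735
γ_1 = 0.6735 / 7 = 0.096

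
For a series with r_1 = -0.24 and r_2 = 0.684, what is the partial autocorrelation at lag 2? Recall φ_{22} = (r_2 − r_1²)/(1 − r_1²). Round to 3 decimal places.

φ_{22} = (r_2 − r_1²) / (1 − r_1²)
r_1² = (-0.24)² = 0.0576
Numerator = 0.684 − 0.0576 = 0.6264; denominator = 1 − 0.0576 = 0.9424
φ_{22} = 0.6264 / 0.9424 = 0.665

0.665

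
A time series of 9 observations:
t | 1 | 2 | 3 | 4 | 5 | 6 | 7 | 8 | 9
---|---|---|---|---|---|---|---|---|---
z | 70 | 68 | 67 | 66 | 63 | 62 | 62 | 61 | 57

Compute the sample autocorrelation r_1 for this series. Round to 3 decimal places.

Mean z̄ = (70 + 68 + 67 + 66 + 63 + 62 + 62 + 61 + 57)/9 = 64.0000
Numerator Σ_{t=1}^{8}(z_t−z̄)(z_{t+1}−z̄) = 73.0000
Denominator Σ(z_t−z̄)² = 132.0000
r_1 = 73.0000 / 132.0000 = 0.553

0.553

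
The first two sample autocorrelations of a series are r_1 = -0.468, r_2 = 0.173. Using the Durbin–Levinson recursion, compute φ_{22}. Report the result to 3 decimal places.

φ_{22} = (r_2 − r_1²) / (1 − r_1²)
r_1² = (-0.468)² = 0.219024
Numerator = 0.173 − 0.2190 = -0.0460; denominator = 1 − 0.2190 = 0.7810
φ_{22} = -0.0460 / 0.7810 = -0.059

-0.059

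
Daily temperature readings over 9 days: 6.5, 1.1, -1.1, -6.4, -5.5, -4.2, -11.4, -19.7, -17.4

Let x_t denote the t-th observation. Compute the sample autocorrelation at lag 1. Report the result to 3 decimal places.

0.587

Mean x̄ = (6.5 + 1.1 − 1.1 − 6.4 − 5.5 − 4.2 − 11.4 − 19.7 − 17.4)/9 = -6.4556
Numerator Σ_{t=1}^{8}(x_t−x̄)(x_{t+1}−x̄) = 340.1436
Denominator Σ(x_t−x̄)² = 579.2622
r_1 = 340.1436 / 579.2622 = 0.587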